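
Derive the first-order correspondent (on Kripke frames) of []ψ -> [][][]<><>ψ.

forall x forall z (x R^3 z -> exists w (xRw & z R^2 w))

This is a Sahlqvist (Geach-type) schema ◇^0□^1ψ → □^3◇^2ψ.
Minimal-valuation argument: fix x; take any y with xR^0y and any z with xR^3z. Set V(ψ) to the set of worlds R-reachable from y in exactly 1 step. Then □^1ψ holds at y, so the antecedent holds at x; validity forces ◇^2ψ at z, giving a w with zR^2w and yR^1w.
First-order correspondent: forall x forall z (x R^3 z -> exists w (xRw & z R^2 w)).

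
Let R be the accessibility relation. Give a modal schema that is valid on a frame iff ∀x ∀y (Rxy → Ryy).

The condition is shift-reflexivity. The T□ schema □(□s → s) defines it.
Suppose □(□s→s) is valid. Take Rxy and set V(s)={w : Ryw}. Then at y, □s holds; since □(□s→s) at x, □s→s at y, so s at y, i.e. Ryy.

□(□s → s)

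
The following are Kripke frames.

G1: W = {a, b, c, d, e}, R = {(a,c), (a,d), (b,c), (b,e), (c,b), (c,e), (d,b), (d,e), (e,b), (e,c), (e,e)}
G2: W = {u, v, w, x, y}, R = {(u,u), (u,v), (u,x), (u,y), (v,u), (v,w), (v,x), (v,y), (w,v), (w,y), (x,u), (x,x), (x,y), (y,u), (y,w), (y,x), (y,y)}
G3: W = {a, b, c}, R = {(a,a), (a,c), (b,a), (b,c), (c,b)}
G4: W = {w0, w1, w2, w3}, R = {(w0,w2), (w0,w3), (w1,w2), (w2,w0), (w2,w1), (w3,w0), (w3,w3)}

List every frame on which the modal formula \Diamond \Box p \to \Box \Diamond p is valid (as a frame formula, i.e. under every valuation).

G1, G2, G4

The schema corresponds to convergence: \forall x \forall y \forall z (Rxy \wedge Rxz \to \exists w (Ryw \wedge Rzw)).
G1: ✓.
G2: ✓.
G3: fails — Raa and Rac but a and c have no common successor.
G4: ✓.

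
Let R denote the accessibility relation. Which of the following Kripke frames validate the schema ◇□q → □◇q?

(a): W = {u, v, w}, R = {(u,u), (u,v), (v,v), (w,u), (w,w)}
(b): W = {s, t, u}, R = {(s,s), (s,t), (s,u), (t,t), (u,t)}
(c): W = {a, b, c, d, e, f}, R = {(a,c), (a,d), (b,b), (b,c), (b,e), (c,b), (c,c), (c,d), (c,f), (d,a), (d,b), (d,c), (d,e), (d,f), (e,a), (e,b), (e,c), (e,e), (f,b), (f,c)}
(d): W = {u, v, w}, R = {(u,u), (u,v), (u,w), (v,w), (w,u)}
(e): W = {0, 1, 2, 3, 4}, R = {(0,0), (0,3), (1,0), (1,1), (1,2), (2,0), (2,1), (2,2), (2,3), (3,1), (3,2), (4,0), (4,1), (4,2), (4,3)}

This is the axiom for convergence; its first-order frame correspondent is ∀x ∀y ∀z (Rxy ∧ Rxz → ∃w (Ryw ∧ Rzw)).
(a): condition met.
(b): condition met.
(c): condition met.
(d): fails — Ruv and Ruw but v and w have no common successor.
(e): fails — R00 and R03 but 0 and 3 have no common successor.

(a), (b), (c)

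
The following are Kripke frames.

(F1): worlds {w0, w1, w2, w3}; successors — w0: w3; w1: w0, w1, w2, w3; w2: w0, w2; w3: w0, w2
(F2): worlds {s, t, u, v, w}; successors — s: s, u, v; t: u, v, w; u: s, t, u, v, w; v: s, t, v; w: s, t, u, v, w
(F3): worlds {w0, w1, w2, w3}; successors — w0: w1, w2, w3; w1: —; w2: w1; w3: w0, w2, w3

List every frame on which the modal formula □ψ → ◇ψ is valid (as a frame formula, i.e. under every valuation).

The schema corresponds to seriality: ∀x ∃y Rxy.
(F1): condition met.
(F2): condition met.
(F3): fails — world w1 has no successor.

(F1), (F2)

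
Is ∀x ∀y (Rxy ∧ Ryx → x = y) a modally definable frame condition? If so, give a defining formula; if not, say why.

Any modally definable frame class is closed under surjective bounded morphisms.
The 8-cycle (worlds w0,w1,w2,w3,w4,w5,w6,w7 with w0→w1→w2→w3→w4→w5→w6→w7→w0) is antisymmetric. Sending even-indexed worlds to a and odd-indexed worlds to b is a surjective bounded morphism onto the two-world frame with a↔b, which is not antisymmetric.
So no modal formula (or set of formulas) defines exactly the antisymmetric frames.

No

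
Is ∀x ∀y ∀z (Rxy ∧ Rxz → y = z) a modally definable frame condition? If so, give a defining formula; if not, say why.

This is a Sahlqvist condition; the CD axiom ◇p → □p defines it.
Suppose ◇p→□p is valid. Take Rxy, Rxz and set V(p)={y}. Then ◇p at x, so □p at x, so p at z, i.e. z=y.

Yes — defined by ◇p → □p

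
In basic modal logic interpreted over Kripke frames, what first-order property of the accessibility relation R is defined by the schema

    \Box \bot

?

□⊥ is valid iff no world has any successor (otherwise □⊥ fails at any world with one).

emptiness of R: \forall x \forall y \neg Rxy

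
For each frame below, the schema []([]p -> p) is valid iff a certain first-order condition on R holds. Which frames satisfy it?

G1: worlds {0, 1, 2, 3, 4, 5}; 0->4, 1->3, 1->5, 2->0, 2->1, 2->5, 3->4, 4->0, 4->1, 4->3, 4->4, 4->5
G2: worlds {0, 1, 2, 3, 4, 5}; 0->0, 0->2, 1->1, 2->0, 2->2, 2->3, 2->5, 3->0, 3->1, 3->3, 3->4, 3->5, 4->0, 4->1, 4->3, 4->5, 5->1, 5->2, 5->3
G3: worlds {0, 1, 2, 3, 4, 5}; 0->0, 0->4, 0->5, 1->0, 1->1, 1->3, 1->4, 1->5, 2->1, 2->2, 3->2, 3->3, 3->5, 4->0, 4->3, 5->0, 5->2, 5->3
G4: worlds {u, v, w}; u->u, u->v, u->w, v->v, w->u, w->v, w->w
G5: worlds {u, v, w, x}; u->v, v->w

This is the axiom for shift-reflexivity; its first-order frame correspondent is forall x forall y (Rxy -> Ryy).
G1: fails — R45 but not R55.
G2: fails — R34 but not R44.
G3: fails — R04 but not R44.
G4: holds.
G5: fails — Ruv but not Rvv.
Valid on: G4.

G4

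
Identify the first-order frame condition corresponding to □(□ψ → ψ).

This is the T□ axiom.
It corresponds to shift-reflexivity: ∀x ∀y (Rxy → Ryy).

shift-reflexivity: ∀x ∀y (Rxy → Ryy)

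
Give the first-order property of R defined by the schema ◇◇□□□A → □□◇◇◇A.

This is a Sahlqvist (Geach-type) schema ◇^2□^3A → □^2◇^3A.
Minimal-valuation argument: fix x; take any y with xR^2y and any z with xR^2z. Set V(A) to the set of worlds R-reachable from y in exactly 3 steps. Then □^3A holds at y, so the antecedent holds at x; validity forces ◇^3A at z, giving a w with zR^3w and yR^3w.
First-order correspondent: ∀x ∀y ∀z ((xR²y ∧ xR²z) → ∃w (yR³w ∧ zR³w)).

∀x ∀y ∀z ((xR²y ∧ xR²z) → ∃w (yR³w ∧ zR³w))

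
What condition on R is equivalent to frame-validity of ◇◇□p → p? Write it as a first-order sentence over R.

This is a Sahlqvist (Geach-type) schema ◇^2□^1p → □^0◇^0p.
Minimal-valuation argument: fix x; take any y with xR^2y and any z with xR^0z. Set V(p) to the set of worlds R-reachable from y in exactly 1 step. Then □^1p holds at y, so the antecedent holds at x; validity forces ◇^0p at z, giving a w with zR^0w and yR^1w.
First-order correspondent: ∀x ∀y (xR²y → ∃w (yRw ∧ x = w)).

∀x ∀y (xR²y → ∃w (yRw ∧ x = w))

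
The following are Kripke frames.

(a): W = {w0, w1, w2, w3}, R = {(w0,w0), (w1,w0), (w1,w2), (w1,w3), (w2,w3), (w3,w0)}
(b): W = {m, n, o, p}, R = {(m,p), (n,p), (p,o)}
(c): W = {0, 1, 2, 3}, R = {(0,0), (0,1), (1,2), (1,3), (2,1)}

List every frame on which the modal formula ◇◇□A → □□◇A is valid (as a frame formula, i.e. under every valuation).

(a)

The schema corresponds to a generalized confluence (Geach) condition: ∀x ∀y ∀z ((xR²y ∧ xR²z) → ∃w (yRw ∧ zRw)).
(a): ✓.
(b): fails — mR²o, mR²o but no w with oRw and oRw.
(c): fails — 0R²0, 0R²1 but no w with 0Rw and 1Rw.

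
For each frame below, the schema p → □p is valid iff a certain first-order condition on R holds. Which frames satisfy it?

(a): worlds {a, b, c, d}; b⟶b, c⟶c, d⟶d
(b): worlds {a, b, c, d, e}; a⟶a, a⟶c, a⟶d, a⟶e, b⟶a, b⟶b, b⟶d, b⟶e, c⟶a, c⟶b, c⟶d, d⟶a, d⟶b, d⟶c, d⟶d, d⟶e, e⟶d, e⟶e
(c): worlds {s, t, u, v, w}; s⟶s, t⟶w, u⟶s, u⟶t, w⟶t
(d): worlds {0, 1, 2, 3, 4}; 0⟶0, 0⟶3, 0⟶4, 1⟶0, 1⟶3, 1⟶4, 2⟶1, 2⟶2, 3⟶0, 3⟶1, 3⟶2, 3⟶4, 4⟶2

(a)

This is the axiom for a generalized confluence (Geach) condition; its first-order frame correspondent is ∀x ∀z (xRz → ∃w (x = w ∧ z = w)).
(a): satisfies the condition.
(b): fails — aRc but a ≠ c.
(c): fails — tRw but t ≠ w.
(d): fails — 0R3 but 0 ≠ 3.
Valid on: (a).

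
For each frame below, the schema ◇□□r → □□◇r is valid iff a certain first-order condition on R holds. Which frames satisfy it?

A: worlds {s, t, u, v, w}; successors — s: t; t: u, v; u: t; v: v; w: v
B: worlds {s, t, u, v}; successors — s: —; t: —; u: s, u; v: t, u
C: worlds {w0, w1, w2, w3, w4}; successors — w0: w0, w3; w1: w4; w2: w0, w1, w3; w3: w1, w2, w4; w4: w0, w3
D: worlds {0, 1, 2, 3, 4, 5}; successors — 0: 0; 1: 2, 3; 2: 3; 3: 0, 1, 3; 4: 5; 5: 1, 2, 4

The schema corresponds to a generalized confluence (Geach) condition: ∀x ∀y ∀z ((xRy ∧ xR²z) → ∃w (yR²w ∧ zRw)).
A: ✓.
B: fails — uRs, uR²s but no w with sR²w and sRw.
C: fails — w2Rw1, w2R²w1 but no w with w1R²w and w1Rw.
D: fails — 3R0, 3R²1 but no w with 0R²w and 1Rw.
Valid on: A.

A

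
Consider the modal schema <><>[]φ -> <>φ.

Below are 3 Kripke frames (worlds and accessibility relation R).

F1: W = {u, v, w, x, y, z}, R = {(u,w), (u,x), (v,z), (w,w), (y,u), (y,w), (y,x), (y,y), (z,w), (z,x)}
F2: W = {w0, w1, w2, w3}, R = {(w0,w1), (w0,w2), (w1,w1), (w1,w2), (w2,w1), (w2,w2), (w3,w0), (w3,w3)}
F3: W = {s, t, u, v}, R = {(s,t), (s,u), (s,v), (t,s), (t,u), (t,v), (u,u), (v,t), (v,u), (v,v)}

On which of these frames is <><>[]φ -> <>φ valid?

F3

This is the axiom for a generalized confluence (Geach) condition; its first-order frame correspondent is forall x forall y (x R^2 y -> exists w (yRw & xRw)).
F1: fails — vR²w but no t with wRt and vRt.
F2: fails — w3R²w0 but no w with w0Rw and w3Rw.
F3: condition met.
Valid on: F3.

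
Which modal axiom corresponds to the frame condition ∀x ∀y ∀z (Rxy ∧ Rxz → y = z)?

◇r → □r

A defining formula is ◇r → □r (the CD axiom).
Suppose ◇r→□r is valid. Take Rxy, Rxz and set V(r)={y}. Then ◇r at x, so □r at x, so r at z, i.e. z=y.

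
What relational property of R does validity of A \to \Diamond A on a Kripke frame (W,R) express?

reflexivity

This is frame-equivalent to □A → A (substitute ¬A for A and contrapose).
Suppose □A→A is valid. At any x set V(A)={w : Rxw}. Then □A holds at x, so A holds at x, i.e. Rxx.
Conversely, on a frame with reflexivity the schema holds at every world under every valuation.
Frame condition: \forall x Rxx.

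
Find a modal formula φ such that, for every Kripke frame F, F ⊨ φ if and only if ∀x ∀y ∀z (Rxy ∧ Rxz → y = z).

◇p → □p

This is partial functionality; the standard corresponding axiom is CD: ◇p → □p.
Suppose ◇p→□p is valid. Take Rxy, Rxz and set V(p)={y}. Then ◇p at x, so □p at x, so p at z, i.e. z=y.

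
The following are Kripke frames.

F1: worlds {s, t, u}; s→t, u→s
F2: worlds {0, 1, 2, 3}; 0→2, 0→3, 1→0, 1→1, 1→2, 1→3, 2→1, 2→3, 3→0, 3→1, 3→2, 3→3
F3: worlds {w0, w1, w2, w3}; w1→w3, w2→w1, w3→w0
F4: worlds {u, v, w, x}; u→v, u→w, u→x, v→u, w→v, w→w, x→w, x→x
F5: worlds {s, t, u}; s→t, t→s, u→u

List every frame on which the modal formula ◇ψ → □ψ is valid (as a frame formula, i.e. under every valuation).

Frame correspondent (Sahlqvist): ∀x ∀y ∀z (Rxy ∧ Rxz → y = z) — i.e. partial functionality.
F1: ✓.
F2: fails — 0 sees both 2 and 3.
F3: ✓.
F4: fails — u sees both v and w.
F5: ✓.
Valid on: F1, F3, F5.

F1, F3, F5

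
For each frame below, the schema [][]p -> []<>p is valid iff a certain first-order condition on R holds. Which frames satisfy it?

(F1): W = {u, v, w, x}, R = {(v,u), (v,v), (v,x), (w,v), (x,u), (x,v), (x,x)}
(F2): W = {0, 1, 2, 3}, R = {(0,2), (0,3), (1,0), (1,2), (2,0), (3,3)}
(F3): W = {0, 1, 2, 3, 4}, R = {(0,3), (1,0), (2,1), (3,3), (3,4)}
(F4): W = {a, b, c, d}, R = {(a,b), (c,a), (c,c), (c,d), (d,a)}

Frame correspondent (Sahlqvist): forall x forall z (xRz -> exists w (x R^2 w & zRw)) — i.e. a generalized confluence (Geach) condition.
(F1): fails — vRu but no t with vR²t and uRt.
(F2): condition met.
(F3): fails — 3R4 but no w with 3R²w and 4Rw.
(F4): fails — aRb but no w with aR²w and bRw.

(F2)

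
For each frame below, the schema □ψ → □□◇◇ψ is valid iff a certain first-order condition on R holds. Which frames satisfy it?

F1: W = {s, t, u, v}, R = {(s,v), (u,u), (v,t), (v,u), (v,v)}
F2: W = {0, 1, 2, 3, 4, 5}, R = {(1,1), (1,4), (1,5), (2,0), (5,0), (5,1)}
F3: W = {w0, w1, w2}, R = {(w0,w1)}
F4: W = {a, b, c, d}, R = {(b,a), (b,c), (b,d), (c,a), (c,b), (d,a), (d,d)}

The schema corresponds to a generalized confluence (Geach) condition: ∀x ∀z (xR²z → ∃w (xRw ∧ zR²w)).
F1: fails — sR²t but no w with sRw and tR²w.
F2: fails — 1R²0 but no w with 1Rw and 0R²w.
F3: holds.
F4: fails — bR²a but no w with bRw and aR²w.

F3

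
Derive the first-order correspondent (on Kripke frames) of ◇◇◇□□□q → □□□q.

This is a Sahlqvist (Geach-type) schema ◇^3□^3q → □^3◇^0q.
First-order correspondent: ∀x ∀y ∀z ((xR³y ∧ xR³z) → ∃w (yR³w ∧ z = w)).

∀x ∀y ∀z ((xR³y ∧ xR³z) → ∃w (yR³w ∧ z = w))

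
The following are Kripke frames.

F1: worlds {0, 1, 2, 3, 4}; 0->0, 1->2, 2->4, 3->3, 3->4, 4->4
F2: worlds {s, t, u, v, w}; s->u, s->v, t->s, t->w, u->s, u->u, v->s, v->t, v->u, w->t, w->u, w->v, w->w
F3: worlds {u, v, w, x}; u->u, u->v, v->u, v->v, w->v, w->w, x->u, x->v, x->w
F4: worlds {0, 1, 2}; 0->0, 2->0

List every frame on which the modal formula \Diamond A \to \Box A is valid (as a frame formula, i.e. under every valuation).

F4

The schema corresponds to partial functionality: \forall x \forall y \forall z (Rxy \wedge Rxz \to y = z).
F1: fails — 3 sees both 3 and 4.
F2: fails — s sees both u and v.
F3: fails — u sees both u and v.
F4: ✓.
Valid on: F4.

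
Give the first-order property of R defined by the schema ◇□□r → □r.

This is a Sahlqvist (Geach-type) schema ◇^1□^2r → □^1◇^0r.
First-order correspondent: ∀x ∀y ∀z ((xRy ∧ xRz) → ∃w (yR²w ∧ z = w)).

∀x ∀y ∀z ((xRy ∧ xRz) → ∃w (yR²w ∧ z = w))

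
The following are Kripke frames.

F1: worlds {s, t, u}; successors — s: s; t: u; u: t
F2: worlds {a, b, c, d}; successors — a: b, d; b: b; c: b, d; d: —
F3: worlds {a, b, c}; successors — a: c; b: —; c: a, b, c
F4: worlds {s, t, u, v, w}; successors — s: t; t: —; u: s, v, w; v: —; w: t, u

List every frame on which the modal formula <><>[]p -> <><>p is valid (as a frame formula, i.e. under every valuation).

Frame correspondent (Sahlqvist): forall x forall y (x R^2 y -> exists w (yRw & x R^2 w)) — i.e. a generalized confluence (Geach) condition.
F1: fails — tR²t but no w with tRw and tR²w.
F2: holds.
F3: fails — aR²b but no w with bRw and aR²w.
F4: fails — uR²t but no w* with tRw* and uR²w*.
Valid on: F2.

F2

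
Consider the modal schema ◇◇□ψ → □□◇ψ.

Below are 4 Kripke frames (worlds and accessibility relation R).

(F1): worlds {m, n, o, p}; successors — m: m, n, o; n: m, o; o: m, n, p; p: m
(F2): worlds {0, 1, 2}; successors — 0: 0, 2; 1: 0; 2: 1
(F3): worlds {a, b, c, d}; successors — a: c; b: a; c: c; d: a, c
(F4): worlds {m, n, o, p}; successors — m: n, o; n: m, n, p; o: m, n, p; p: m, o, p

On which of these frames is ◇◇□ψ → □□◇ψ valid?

(F1), (F3), (F4)

The schema corresponds to a generalized confluence (Geach) condition: ∀x ∀y ∀z ((xR²y ∧ xR²z) → ∃w (yRw ∧ zRw)).
(F1): ✓.
(F2): fails — 0R²0, 0R²2 but no w with 0Rw and 2Rw.
(F3): ✓.
(F4): ✓.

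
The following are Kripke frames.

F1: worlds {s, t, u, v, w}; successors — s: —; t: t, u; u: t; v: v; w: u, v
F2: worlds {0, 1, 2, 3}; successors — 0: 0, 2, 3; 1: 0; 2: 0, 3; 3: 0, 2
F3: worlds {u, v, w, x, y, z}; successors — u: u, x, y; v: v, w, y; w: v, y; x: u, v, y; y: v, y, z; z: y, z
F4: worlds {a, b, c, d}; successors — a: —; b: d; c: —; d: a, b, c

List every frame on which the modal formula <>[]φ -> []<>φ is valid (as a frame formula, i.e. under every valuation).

Frame correspondent (Sahlqvist): forall x forall y forall z (Rxy & Rxz -> exists w (Ryw & Rzw)) — i.e. convergence.
F1: fails — Rwu and Rwv but u and v have no common successor.
F2: condition met.
F3: condition met.
F4: fails — Rdb and Rda but b and a have no common successor.
Valid on: F2, F3.

F2, F3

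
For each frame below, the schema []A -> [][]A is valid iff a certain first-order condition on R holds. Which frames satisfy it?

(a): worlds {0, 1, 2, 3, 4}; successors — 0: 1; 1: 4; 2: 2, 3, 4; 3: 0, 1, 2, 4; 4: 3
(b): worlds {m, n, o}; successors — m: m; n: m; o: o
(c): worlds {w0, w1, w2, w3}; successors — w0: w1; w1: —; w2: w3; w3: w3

(b), (c)

The schema corresponds to transitivity: forall x forall y forall z (Rxy & Ryz -> Rxz).
(a): fails — R34 and R43 but not R33.
(b): ✓.
(c): ✓.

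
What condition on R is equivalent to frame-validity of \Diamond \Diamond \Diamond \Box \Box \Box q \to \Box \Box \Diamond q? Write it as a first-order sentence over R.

\forall x \forall y \forall z ((x R^3 y \wedge x R^2 z) \to \exists w (y R^3 w \wedge zRw))

This is a Sahlqvist (Geach-type) schema ◇^3□^3q → □^2◇^1q.
Minimal-valuation argument: fix x; take any y with xR^3y and any z with xR^2z. Set V(q) to the set of worlds R-reachable from y in exactly 3 steps. Then □^3q holds at y, so the antecedent holds at x; validity forces ◇^1q at z, giving a w with zR^1w and yR^3w.
First-order correspondent: \forall x \forall y \forall z ((x R^3 y \wedge x R^2 z) \to \exists w (y R^3 w \wedge zRw)).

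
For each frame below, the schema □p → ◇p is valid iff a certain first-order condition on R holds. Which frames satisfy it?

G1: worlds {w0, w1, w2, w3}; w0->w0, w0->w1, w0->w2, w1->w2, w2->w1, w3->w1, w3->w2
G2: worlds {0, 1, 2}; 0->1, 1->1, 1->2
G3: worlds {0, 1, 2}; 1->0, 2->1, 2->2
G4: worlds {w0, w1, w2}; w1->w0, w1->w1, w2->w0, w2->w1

G1

Frame correspondent (Sahlqvist): ∀x ∃y Rxy — i.e. seriality.
G1: satisfies the condition.
G2: fails — world 2 has no successor.
G3: fails — world 0 has no successor.
G4: fails — world w0 has no successor.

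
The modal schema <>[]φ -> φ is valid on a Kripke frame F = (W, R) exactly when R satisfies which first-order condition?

Equivalently (dual form): φ → □◇φ.
Suppose φ→□◇φ is valid. Take Rxy and set V(φ)={x}. Then φ at x, so □◇φ at x, so ◇φ at y, so some z with Ryz has φ; z=x, i.e. Ryx.

symmetry: forall x forall y (Rxy -> Ryx)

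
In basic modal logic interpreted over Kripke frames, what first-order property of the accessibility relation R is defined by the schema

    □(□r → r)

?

shift-reflexivity: ∀x ∀y (Rxy → Ryy)

This schema is the T□ axiom.
It corresponds to shift-reflexivity: ∀x ∀y (Rxy → Ryy).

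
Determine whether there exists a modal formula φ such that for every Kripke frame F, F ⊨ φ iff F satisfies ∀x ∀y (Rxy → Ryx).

Definable; q → □◇q defines it

This is a Sahlqvist condition; the B axiom q → □◇q defines it.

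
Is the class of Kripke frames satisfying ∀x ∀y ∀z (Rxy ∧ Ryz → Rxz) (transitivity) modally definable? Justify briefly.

Yes: it is transitivity, defined by the 4 schema □p → □□p.

Yes — defined by □p → □□p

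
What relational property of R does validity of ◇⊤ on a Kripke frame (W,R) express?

seriality

◇⊤ holds at w iff w has a successor, so frame-validity of ◇⊤ is exactly seriality. Equivalently via □p → ◇p:
Suppose □p→◇p is valid. At any x set V(p)=W. Then □p at x, so ◇p at x, so x has a successor.
Conversely, on a frame with seriality the schema holds at every world under every valuation.
So the correspondent is seriality.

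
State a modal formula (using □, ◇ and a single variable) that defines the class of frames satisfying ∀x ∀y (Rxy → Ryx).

q → □◇q

This is symmetry; the standard corresponding axiom is B: q → □◇q.
Suppose q→□◇q is valid. Take Rxy and set V(q)={x}. Then q at x, so □◇q at x, so ◇q at y, so some z with Ryz has q; z=x, i.e. Ryx.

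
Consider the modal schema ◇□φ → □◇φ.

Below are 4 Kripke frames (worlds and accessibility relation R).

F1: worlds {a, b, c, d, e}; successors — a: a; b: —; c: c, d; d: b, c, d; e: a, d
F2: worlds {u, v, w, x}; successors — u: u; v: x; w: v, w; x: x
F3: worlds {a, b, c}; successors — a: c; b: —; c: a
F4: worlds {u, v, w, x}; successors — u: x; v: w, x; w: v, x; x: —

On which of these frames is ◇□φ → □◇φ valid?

F3

Frame correspondent (Sahlqvist): ∀x ∀y ∀z (Rxy ∧ Rxz → ∃w (Ryw ∧ Rzw)) — i.e. convergence.
F1: fails — Rdc and Rdb but c and b have no common successor.
F2: fails — Rww and Rwv but w and v have no common successor.
F3: ✓.
F4: fails — Rux and Rux but x and x have no common successor.
Valid on: F3.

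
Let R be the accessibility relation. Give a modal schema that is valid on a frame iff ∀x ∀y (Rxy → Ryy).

□(□q → q)

This is shift-reflexivity; the standard corresponding axiom is T□: □(□q → q).
Suppose □(□q→q) is valid. Take Rxy and set V(q)={w : Ryw}. Then at y, □q holds; since □(□q→q) at x, □q→q at y, so q at y, i.e. Ryy.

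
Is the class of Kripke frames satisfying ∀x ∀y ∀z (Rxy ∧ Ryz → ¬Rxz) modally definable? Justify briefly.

Any modally definable frame class is closed under surjective bounded morphisms.
The 7-cycle (worlds s,t,u,v,w,x,y with s→t→u→v→w→x→y→s) is intransitive. Mapping every world to a single reflexive point • is a surjective bounded morphism; the reflexive point is not intransitive (R••∧R•• but R••).
Hence intransitivity is not modally definable.

No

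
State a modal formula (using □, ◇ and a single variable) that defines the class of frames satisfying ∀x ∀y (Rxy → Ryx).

s → □◇s

This is symmetry; the standard corresponding axiom is B: s → □◇s.
Suppose s→□◇s is valid. Take Rxy and set V(s)={x}. Then s at x, so □◇s at x, so ◇s at y, so some z with Ryz has s; z=x, i.e. Ryx.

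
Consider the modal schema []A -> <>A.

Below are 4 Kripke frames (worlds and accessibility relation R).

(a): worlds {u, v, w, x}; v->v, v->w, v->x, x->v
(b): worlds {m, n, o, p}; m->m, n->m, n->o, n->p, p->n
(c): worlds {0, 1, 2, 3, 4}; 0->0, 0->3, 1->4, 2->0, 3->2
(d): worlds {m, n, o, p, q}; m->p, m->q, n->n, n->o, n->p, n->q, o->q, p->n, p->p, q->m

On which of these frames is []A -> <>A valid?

(d)

The schema corresponds to seriality: forall x exists y Rxy.
(a): fails — world u has no successor.
(b): fails — world o has no successor.
(c): fails — world 4 has no successor.
(d): holds.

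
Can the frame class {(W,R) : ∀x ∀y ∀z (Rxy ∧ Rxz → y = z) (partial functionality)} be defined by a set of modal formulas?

Yes: it is partial functionality, defined by the CD schema ◇p → □p.
Suppose ◇p→□p is valid. Take Rxy, Rxz and set V(p)={y}. Then ◇p at x, so □p at x, so p at z, i.e. z=y.

Definable; ◇p → □p defines it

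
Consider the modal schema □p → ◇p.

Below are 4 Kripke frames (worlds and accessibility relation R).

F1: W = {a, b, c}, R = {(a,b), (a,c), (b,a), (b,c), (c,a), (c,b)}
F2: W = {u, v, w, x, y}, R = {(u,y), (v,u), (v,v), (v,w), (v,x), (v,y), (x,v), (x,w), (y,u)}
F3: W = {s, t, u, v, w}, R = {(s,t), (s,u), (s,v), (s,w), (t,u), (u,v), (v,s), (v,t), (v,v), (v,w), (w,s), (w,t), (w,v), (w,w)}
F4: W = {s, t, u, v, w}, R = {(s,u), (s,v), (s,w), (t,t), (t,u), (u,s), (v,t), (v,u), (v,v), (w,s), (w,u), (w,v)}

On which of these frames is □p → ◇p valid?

This is the axiom for seriality; its first-order frame correspondent is ∀x ∃y Rxy.
F1: satisfies the condition.
F2: fails — world w has no successor.
F3: satisfies the condition.
F4: satisfies the condition.
Valid on: F1, F3, F4.

F1, F3, F4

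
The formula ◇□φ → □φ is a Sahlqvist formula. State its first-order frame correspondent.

This is a form of the 5 axiom.
Its frame correspondent is the Euclidean property — ∀x ∀y ∀z (Rxy ∧ Rxz → Ryz).

the Euclidean property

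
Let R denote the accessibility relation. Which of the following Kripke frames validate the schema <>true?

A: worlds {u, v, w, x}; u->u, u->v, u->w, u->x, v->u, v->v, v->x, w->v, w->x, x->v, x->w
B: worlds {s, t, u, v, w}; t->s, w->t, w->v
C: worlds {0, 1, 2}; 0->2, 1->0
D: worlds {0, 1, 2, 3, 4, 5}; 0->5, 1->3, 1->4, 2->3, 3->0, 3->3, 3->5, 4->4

A

The schema corresponds to seriality: forall x exists y Rxy.
A: satisfies the condition.
B: fails — world s has no successor.
C: fails — world 2 has no successor.
D: fails — world 5 has no successor.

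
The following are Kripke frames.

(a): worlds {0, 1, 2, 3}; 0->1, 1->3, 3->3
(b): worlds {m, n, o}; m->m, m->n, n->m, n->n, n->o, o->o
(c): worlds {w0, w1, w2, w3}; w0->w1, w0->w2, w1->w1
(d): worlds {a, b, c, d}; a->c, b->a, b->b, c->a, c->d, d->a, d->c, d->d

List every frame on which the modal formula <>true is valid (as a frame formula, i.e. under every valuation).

(b), (d)

This is the axiom for seriality; its first-order frame correspondent is forall x exists y Rxy.
(a): fails — world 2 has no successor.
(b): ✓.
(c): fails — world w2 has no successor.
(d): ✓.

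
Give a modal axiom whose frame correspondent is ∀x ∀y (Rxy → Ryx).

A defining formula is s → □◇s (the B axiom).

s → □◇s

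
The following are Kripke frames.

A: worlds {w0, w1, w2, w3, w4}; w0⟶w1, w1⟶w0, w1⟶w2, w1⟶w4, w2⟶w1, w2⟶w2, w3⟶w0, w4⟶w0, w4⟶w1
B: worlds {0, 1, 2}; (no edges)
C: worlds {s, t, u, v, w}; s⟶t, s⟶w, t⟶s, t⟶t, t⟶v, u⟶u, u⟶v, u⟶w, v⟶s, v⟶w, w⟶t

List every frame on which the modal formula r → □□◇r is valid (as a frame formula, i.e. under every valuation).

The schema corresponds to a generalized confluence (Geach) condition: ∀x ∀z (xR²z → ∃w (x = w ∧ zRw)).
A: fails — w0R²w0 but no w with w0=w and w0Rw.
B: condition met.
C: fails — sR²s but no w* with s=w* and sRw*.

B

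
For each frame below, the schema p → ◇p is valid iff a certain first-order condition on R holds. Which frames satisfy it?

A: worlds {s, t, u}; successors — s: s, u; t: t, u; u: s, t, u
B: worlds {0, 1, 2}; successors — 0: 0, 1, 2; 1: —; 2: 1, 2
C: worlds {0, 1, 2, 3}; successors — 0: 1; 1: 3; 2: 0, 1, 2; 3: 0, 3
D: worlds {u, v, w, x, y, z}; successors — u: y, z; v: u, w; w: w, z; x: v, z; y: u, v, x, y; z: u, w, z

A

Frame correspondent (Sahlqvist): ∀x Rxx — i.e. reflexivity.
A: condition met.
B: fails — world 1 does not see itself.
C: fails — world 0 does not see itself.
D: fails — world u does not see itself.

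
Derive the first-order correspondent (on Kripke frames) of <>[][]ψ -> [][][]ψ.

forall x forall y forall z ((xRy & x R^3 z) -> exists w (y R^2 w & z = w))

This is a Sahlqvist (Geach-type) schema ◇^1□^2ψ → □^3◇^0ψ.
Minimal-valuation argument: fix x; take any y with xR^1y and any z with xR^3z. Set V(ψ) to the set of worlds R-reachable from y in exactly 2 steps. Then □^2ψ holds at y, so the antecedent holds at x; validity forces ◇^0ψ at z, giving a w with zR^0w and yR^2w.
First-order correspondent: forall x forall y forall z ((xRy & x R^3 z) -> exists w (y R^2 w & z = w)).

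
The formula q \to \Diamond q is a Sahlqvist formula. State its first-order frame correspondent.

This schema is equivalent to the T axiom □q → q.
Its frame correspondent is reflexivity — \forall x Rxx.

reflexivity: \forall x Rxx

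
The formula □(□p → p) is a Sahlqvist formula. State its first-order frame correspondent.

Shift-reflexivity

Suppose □(□p→p) is valid. Take Rxy and set V(p)={w : Ryw}. Then at y, □p holds; since □(□p→p) at x, □p→p at y, so p at y, i.e. Ryy.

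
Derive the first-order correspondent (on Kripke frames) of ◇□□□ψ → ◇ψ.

∀x ∀y (xRy → ∃w (yR³w ∧ xRw))

This is a Sahlqvist (Geach-type) schema ◇^1□^3ψ → □^0◇^1ψ.
First-order correspondent: ∀x ∀y (xRy → ∃w (yR³w ∧ xRw)).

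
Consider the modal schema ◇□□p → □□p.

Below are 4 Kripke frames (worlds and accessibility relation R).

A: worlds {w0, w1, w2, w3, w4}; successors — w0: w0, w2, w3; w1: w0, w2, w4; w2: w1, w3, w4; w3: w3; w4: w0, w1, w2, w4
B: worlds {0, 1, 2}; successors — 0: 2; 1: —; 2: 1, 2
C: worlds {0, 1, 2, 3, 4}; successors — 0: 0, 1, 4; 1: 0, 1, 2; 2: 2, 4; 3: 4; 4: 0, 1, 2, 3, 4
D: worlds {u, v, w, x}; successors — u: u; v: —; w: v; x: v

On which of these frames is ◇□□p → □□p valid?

This is the axiom for a generalized confluence (Geach) condition; its first-order frame correspondent is ∀x ∀y ∀z ((xRy ∧ xR²z) → ∃w (yR²w ∧ z = w)).
A: fails — w0Rw3, w0R²w0 but no w with w3R²w and w0=w.
B: fails — 2R1, 2R²1 but no w with 1R²w and 1=w.
C: fails — 0R1, 0R²3 but no w with 1R²w and 3=w.
D: condition met.

D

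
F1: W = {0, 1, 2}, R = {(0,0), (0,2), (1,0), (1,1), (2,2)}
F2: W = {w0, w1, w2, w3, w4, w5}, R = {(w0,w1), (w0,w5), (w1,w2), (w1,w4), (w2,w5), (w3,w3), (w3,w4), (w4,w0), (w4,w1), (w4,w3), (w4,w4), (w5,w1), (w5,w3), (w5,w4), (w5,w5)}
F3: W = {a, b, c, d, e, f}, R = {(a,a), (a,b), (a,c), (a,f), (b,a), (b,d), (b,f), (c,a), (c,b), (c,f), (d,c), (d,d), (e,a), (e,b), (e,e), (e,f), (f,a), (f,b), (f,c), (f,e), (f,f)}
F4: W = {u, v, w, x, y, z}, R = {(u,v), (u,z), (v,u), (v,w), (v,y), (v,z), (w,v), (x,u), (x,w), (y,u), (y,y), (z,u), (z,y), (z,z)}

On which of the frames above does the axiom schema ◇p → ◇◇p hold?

The schema corresponds to a generalized confluence (Geach) condition: ∀x ∀y (xRy → ∃w (y = w ∧ xR²w)).
F1: satisfies the condition.
F2: fails — w1Rw2 but no w with w2=w and w1R²w.
F3: satisfies the condition.
F4: fails — uRv but no t with v=t and uR²t.
Valid on: F1, F3.

F1, F3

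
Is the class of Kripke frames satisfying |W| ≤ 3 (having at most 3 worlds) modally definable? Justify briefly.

No — not modally definable

Modal frame validity is preserved under disjoint unions.
Any modal formula valid on each of 4 disjoint one-world frames is valid on their disjoint union (validity is preserved under disjoint unions). Each one-world frame has |W|=1≤3, but the union has |W|=4.
So the class is not modally definable.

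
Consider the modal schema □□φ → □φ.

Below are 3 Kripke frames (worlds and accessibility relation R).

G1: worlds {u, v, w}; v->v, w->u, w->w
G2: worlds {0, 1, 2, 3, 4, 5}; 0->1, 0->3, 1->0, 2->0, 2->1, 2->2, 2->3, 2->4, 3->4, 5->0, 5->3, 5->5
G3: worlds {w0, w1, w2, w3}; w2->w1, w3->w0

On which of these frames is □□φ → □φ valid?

G1

This is the axiom for density; its first-order frame correspondent is ∀x ∀y (Rxy → ∃z (Rxz ∧ Rzy)).
G1: ✓.
G2: fails — R10 but no z with R1z and Rz0.
G3: fails — Rw2w1 but no z with Rw2z and Rzw1.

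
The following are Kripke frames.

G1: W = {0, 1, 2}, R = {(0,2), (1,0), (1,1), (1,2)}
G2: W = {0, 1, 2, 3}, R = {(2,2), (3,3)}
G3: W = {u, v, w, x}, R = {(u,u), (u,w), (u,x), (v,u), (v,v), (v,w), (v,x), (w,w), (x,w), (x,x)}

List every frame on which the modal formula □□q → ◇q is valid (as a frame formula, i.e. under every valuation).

G3

The schema corresponds to a generalized confluence (Geach) condition: ∀x ∃w (xR²w ∧ xRw).
G1: fails — at 0 but no w with 0R²w and 0Rw.
G2: fails — at 0 but no w with 0R²w and 0Rw.
G3: satisfies the condition.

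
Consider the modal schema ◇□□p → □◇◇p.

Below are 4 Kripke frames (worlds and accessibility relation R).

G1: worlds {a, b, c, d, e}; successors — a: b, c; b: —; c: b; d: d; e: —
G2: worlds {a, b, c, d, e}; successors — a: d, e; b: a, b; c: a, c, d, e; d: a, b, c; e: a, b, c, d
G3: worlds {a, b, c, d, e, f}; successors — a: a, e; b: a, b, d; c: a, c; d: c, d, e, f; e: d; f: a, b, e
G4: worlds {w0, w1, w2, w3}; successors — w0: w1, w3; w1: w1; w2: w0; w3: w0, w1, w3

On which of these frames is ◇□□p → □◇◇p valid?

This is the axiom for a generalized confluence (Geach) condition; its first-order frame correspondent is ∀x ∀y ∀z ((xRy ∧ xRz) → ∃w (yR²w ∧ zR²w)).
G1: fails — aRb, aRb but no w with bR²w and bR²w.
G2: satisfies the condition.
G3: satisfies the condition.
G4: satisfies the condition.

G2, G3, G4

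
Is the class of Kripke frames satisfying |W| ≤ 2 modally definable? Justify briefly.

No

Modal frame validity is preserved under disjoint unions.
Any modal formula valid on each of 3 disjoint one-world frames is valid on their disjoint union (validity is preserved under disjoint unions). Each one-world frame has |W|=1≤2, but the union has |W|=3.
So the class is not modally definable.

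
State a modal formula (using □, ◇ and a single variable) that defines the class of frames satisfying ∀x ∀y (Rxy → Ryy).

The condition is shift-reflexivity. The T□ schema □(□s → s) defines it.

□(□s → s)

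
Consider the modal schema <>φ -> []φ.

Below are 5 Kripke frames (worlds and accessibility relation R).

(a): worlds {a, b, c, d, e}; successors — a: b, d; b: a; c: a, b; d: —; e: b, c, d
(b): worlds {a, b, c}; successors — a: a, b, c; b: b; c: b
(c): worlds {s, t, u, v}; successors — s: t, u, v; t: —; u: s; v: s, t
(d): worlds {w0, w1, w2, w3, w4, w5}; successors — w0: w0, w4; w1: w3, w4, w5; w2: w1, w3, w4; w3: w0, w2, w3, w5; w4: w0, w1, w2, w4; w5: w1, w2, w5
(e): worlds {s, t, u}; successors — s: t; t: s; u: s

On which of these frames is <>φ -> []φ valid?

(e)

Frame correspondent (Sahlqvist): forall x forall y forall z (Rxy & Rxz -> y = z) — i.e. partial functionality.
(a): fails — a sees both b and d.
(b): fails — a sees both a and b.
(c): fails — s sees both t and u.
(d): fails — w0 sees both w0 and w4.
(e): ✓.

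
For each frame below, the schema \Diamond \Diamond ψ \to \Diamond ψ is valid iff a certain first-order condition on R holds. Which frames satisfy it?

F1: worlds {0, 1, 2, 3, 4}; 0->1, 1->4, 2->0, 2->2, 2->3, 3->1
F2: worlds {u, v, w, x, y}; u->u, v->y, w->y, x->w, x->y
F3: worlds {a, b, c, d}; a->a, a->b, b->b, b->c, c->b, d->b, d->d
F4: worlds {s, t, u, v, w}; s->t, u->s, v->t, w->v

The schema corresponds to transitivity: \forall x \forall y \forall z (Rxy \wedge Ryz \to Rxz).
F1: fails — R31 and R14 but not R34.
F2: ✓.
F3: fails — Rab and Rbc but not Rac.
F4: fails — Rus and Rst but not Rut.
Valid on: F2.

F2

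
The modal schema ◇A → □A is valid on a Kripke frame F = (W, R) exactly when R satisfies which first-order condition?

partial functionality: ∀x ∀y ∀z (Rxy ∧ Rxz → y = z)

This is the CD axiom.
It corresponds to partial functionality: ∀x ∀y ∀z (Rxy ∧ Rxz → y = z).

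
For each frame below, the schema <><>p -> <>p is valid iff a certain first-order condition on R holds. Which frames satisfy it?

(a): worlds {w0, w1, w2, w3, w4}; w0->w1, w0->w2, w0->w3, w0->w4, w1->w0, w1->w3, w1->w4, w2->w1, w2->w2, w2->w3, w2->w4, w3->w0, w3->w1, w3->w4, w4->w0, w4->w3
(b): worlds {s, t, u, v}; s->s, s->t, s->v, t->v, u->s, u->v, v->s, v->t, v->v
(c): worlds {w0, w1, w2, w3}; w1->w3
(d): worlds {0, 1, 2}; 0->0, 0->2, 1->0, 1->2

(c), (d)

The schema corresponds to transitivity: forall x forall y forall z (Rxy & Ryz -> Rxz).
(a): fails — Rw1w0 and Rw0w1 but not Rw1w1.
(b): fails — Ruv and Rvt but not Rut.
(c): ✓.
(d): ✓.
Valid on: (c), (d).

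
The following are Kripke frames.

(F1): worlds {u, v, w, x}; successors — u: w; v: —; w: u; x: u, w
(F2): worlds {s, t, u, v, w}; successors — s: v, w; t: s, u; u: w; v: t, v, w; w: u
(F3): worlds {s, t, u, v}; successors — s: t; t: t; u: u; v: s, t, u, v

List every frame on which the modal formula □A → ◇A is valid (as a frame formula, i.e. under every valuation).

The schema corresponds to seriality: ∀x ∃y Rxy.
(F1): fails — world v has no successor.
(F2): holds.
(F3): holds.

(F2), (F3)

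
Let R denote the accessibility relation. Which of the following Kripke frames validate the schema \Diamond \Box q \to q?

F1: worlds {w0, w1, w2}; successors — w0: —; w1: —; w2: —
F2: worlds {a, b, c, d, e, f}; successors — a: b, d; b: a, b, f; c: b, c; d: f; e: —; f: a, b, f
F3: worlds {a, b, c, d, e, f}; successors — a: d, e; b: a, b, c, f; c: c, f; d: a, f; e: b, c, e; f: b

Frame correspondent (Sahlqvist): \forall x \forall y (Rxy \to Ryx) — i.e. symmetry.
F1: satisfies the condition.
F2: fails — Rdf but not Rfd.
F3: fails — Rbc but not Rcb.
Valid on: F1.

F1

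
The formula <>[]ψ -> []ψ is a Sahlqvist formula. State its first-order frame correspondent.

Equivalently (dual form): ◇ψ → □◇ψ.
Suppose ◇ψ→□◇ψ is valid. Take Rxy, Rxz and set V(ψ)={y}. Then ◇ψ at x, so □◇ψ at x, so ◇ψ at z, so some w with Rzw has ψ; w=y, i.e. Rzy. By symmetry of the argument, Ryz.
Conversely, on a frame with the Euclidean property the schema holds at every world under every valuation.
Frame condition: forall x forall y forall z (Rxy & Rxz -> Ryz).

the Euclidean property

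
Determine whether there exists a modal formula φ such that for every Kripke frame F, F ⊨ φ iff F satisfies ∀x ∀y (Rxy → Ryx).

Yes: it is symmetry, defined by the B schema r → □◇r.
Suppose r→□◇r is valid. Take Rxy and set V(r)={x}. Then r at x, so □◇r at x, so ◇r at y, so some z with Ryz has r; z=x, i.e. Ryx.

Definable; r → □◇r defines it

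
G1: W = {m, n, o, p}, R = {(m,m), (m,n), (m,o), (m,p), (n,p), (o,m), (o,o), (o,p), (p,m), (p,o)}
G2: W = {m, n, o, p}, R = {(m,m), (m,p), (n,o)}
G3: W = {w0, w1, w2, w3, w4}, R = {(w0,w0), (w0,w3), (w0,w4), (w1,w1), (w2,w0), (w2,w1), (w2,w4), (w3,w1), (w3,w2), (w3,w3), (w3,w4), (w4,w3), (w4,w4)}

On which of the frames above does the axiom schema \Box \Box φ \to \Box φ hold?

G3

The schema corresponds to density: \forall x \forall y (Rxy \to \exists z (Rxz \wedge Rzy)).
G1: fails — Rnp but no z with Rnz and Rzp.
G2: fails — Rno but no z with Rnz and Rzo.
G3: ✓.
Valid on: G3.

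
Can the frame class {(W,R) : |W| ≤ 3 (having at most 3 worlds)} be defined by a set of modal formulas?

Any modally definable frame class is closed under disjoint unions.
Any modal formula valid on each of 4 disjoint one-world frames is valid on their disjoint union (validity is preserved under disjoint unions). Each one-world frame has |W|=1≤3, but the union has |W|=4.
So no modal formula (or set of formulas) defines exactly the |W|≤3 frames.

Not definable by any modal formula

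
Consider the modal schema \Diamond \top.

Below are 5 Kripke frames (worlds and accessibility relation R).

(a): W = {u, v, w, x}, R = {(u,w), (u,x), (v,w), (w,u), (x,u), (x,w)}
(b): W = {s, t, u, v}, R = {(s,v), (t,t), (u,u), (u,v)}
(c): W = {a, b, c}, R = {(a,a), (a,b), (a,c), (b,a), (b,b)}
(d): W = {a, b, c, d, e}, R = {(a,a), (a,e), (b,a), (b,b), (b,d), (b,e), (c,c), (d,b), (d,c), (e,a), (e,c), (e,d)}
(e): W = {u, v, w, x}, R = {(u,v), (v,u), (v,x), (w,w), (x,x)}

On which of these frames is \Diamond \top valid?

(a), (d), (e)

This is the axiom for seriality; its first-order frame correspondent is \forall x \exists y Rxy.
(a): satisfies the condition.
(b): fails — world v has no successor.
(c): fails — world c has no successor.
(d): satisfies the condition.
(e): satisfies the condition.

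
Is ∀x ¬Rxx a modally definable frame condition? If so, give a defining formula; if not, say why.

If a class were modally definable it would be closed under surjective bounded morphisms (Goldblatt–Thomason).
The 3-cycle (worlds a,b,c with a→b→c→a) is irreflexive, and the map sending every world to a single reflexive point • is a surjective bounded morphism (forth: every edge maps to (•,•); back: every world has a successor). So any modal formula valid on the 3-cycle is also valid on the reflexive point, which is not irreflexive.
So no modal formula (or set of formulas) defines exactly the irreflexive frames.

No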